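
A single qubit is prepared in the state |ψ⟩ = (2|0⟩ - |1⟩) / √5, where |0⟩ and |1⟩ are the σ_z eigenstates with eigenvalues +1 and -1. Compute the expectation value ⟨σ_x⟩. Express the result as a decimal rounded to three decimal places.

-0.800

⟨σ_x⟩ = 2 Re(a* b)/(|a|²+|b|²) with a = 2, b = -1.
a* b = -2, so ⟨σ_x⟩ = -4/5.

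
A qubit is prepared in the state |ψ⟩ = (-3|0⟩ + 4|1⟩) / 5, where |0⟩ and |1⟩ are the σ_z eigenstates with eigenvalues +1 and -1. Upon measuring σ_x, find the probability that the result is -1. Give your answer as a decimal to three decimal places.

0.980

|-x⟩ = (|0⟩ - |1⟩)/√2, so ⟨-x|ψ⟩ = (-7) / (√2·5).
P = |-7|² / 50 = 49/50.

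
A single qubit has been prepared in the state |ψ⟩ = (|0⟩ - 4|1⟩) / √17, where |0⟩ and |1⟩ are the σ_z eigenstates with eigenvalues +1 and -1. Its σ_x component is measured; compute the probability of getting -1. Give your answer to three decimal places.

0.735

|-x⟩ = (|0⟩ - |1⟩)/√2, so ⟨-x|ψ⟩ = (5) / (√2·√17).
P = |5|² / 34 = 25/34.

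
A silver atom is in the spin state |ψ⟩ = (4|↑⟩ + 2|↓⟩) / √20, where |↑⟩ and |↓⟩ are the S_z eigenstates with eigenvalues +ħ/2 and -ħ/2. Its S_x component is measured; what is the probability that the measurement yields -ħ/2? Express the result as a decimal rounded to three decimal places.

0.100

|-x⟩ = (|↑⟩ - |↓⟩)/√2, so ⟨-x|ψ⟩ = (2) / (√2·√20).
P = |2|² / 40 = 4/40.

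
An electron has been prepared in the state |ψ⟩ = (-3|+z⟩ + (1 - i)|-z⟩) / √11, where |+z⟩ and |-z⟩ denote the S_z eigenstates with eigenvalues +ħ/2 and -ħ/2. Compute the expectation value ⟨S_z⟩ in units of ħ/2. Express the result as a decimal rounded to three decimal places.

⟨σ_z⟩ = |a|² - |b|² divided by |a|²+|b|², with a, b the |+z⟩, |-z⟩ amplitudes.
= (9 - 2)/11 = 7/11.
⟨S_z⟩ = (ħ/2)·⟨σ_z⟩.

0.636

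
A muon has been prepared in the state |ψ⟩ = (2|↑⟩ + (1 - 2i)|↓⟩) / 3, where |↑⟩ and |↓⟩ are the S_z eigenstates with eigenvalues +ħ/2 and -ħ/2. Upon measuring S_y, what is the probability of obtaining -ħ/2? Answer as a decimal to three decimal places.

0.944

|-y⟩ = (|↑⟩ - i|↓⟩)/√2, so ⟨-y|ψ⟩ = (4 + i) / (√2·3).
P = |4 + i|² / 18 = 17/18.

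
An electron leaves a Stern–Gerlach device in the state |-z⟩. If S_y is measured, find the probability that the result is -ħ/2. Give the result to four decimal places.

In the S_z basis, |-z⟩ = |-z⟩ and |-y⟩ = (|+z⟩ - i|-z⟩)/√2.
|⟨-y|-z⟩|² = 1/2.

0.5000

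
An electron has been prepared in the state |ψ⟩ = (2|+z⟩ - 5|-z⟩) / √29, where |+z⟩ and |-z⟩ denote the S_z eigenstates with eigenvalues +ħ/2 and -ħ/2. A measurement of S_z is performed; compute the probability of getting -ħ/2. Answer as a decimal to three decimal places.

The -ħ/2 outcome corresponds to |-z⟩. Its amplitude in |ψ⟩ is -5/√29.
P = |-5|² / 29 = 25/29.

0.862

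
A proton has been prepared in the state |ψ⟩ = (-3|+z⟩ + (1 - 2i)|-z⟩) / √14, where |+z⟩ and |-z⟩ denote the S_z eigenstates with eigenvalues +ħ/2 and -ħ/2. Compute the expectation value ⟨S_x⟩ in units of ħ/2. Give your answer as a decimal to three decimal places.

⟨σ_x⟩ = 2 Re(a* b)/(|a|²+|b|²) with a = -3, b = (1 - 2i).
a* b = (-3 + 6i), so ⟨σ_x⟩ = -6/14.
⟨S_x⟩ = (ħ/2)·⟨σ_x⟩.

-0.429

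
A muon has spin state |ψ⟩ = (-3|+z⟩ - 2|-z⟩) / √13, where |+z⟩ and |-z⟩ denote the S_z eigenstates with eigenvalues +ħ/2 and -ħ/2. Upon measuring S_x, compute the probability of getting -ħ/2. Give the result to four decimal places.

0.0385

|-x⟩ = (|+z⟩ - |-z⟩)/√2, so ⟨-x|ψ⟩ = (-1) / (√2·√13).
P = |-1|² / 26 = 1/26.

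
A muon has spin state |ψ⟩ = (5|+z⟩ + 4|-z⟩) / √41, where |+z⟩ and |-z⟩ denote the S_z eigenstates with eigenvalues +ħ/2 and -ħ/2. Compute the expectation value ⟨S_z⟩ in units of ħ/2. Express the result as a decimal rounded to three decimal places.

⟨σ_z⟩ = |a|² - |b|² divided by |a|²+|b|², with a, b the |+z⟩, |-z⟩ amplitudes.
= (25 - 16)/41 = 9/41.
⟨S_z⟩ = (ħ/2)·⟨σ_z⟩.

0.220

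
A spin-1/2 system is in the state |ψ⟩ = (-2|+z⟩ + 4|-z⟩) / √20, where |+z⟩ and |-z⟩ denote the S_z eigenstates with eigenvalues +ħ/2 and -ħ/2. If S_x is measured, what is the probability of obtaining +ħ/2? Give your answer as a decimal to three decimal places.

0.100

|+x⟩ = (|+z⟩ + |-z⟩)/√2, so ⟨+x|ψ⟩ = (2) / (√2·√20).
P = |2|² / 40 = 4/40.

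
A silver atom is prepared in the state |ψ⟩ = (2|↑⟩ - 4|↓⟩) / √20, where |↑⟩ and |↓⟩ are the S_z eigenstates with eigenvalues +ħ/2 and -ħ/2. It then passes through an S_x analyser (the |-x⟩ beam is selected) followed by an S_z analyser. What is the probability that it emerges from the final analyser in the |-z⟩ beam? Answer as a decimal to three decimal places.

First analyser (S_x): P(|-x⟩) = |⟨-x|ψ⟩|² = 36/40.
After stage 1 the state is |-x⟩; P(|-z⟩) = |⟨-z|-x⟩|² = 1/2.
Joint probability = 36/40 × 1/2 = 0.450.

0.450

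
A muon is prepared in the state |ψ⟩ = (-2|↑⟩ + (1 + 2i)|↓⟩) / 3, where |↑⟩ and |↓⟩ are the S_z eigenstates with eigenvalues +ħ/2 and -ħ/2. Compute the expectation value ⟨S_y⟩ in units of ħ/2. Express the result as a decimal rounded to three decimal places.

-0.889

⟨σ_y⟩ = 2 Im(a* b)/(|a|²+|b|²) with a = -2, b = (1 + 2i).
a* b = (-2 - 4i), so ⟨σ_y⟩ = -8/9.
⟨S_y⟩ = (ħ/2)·⟨σ_y⟩.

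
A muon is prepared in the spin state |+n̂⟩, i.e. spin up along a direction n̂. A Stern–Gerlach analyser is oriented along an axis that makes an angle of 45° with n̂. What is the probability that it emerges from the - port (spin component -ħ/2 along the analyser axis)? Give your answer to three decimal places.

0.146

For spin-½, the probability of finding spin-up along an axis at angle θ to the initial spin direction is cos²(θ/2); spin-down is sin²(θ/2).
θ = 45°, so P = sin²(22.5°) ≈ 0.146.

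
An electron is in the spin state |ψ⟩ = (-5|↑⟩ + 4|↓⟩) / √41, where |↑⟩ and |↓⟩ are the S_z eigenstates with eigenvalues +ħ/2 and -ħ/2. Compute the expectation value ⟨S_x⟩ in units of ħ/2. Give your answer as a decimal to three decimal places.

-0.976

⟨σ_x⟩ = 2 Re(a* b)/(|a|²+|b|²) with a = -5, b = 4.
a* b = -20, so ⟨σ_x⟩ = -40/41.
⟨S_x⟩ = (ħ/2)·⟨σ_x⟩.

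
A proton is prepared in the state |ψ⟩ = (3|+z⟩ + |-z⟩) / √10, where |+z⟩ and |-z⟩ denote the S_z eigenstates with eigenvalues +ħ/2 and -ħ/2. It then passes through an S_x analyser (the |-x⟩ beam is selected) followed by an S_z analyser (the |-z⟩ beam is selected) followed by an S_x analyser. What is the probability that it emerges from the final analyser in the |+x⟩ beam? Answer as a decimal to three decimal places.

0.050

First analyser (S_x): P(|-x⟩) = |⟨-x|ψ⟩|² = 4/20.
After stage 1 the state is |-x⟩; P(|-z⟩) = |⟨-z|-x⟩|² = 1/2.
After stage 2 the state is |-z⟩; P(|+x⟩) = |⟨+x|-z⟩|² = 1/2.
Joint probability = 4/20 × 1/2 × 1/2 = 0.050.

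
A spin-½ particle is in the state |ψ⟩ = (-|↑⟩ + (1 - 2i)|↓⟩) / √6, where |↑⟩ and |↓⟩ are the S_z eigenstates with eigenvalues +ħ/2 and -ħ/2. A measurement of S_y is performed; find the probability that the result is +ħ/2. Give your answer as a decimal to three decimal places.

|+y⟩ = (|↑⟩ + i|↓⟩)/√2, so ⟨+y|ψ⟩ = (-3 - i) / (√2·√6).
P = |-3 - i|² / 12 = 10/12.

0.833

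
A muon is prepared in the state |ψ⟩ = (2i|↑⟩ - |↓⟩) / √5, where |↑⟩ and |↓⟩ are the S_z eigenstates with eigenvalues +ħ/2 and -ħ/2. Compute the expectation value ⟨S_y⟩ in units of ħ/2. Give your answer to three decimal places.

0.800

⟨σ_y⟩ = 2 Im(a* b)/(|a|²+|b|²) with a = 2i, b = -1.
a* b = 2i, so ⟨σ_y⟩ = 4/5.
⟨S_y⟩ = (ħ/2)·⟨σ_y⟩.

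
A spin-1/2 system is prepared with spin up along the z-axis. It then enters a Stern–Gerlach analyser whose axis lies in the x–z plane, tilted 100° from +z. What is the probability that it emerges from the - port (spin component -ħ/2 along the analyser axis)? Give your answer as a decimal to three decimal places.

0.587

For spin-½, the probability of finding spin-up along an axis at angle θ to the initial spin direction is cos²(θ/2); spin-down is sin²(θ/2).
θ = 100°, so P = sin²(50°) ≈ 0.587.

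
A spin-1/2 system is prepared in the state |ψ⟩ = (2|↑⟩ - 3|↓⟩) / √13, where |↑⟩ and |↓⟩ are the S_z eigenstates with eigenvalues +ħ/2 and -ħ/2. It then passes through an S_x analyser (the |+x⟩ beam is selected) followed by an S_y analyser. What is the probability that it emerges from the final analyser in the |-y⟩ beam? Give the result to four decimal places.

0.0192

First analyser (S_x): P(|+x⟩) = |⟨+x|ψ⟩|² = 1/26.
After stage 1 the state is |+x⟩; P(|-y⟩) = |⟨-y|+x⟩|² = 1/2.
Joint probability = 1/26 × 1/2 = 0.0192.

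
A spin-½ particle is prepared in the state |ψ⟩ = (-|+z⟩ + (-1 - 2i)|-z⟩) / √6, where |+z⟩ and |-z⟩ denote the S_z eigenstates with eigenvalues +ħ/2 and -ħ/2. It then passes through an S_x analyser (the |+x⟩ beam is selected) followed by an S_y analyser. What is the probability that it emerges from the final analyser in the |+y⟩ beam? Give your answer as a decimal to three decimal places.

0.333

First analyser (S_x): P(|+x⟩) = |⟨+x|ψ⟩|² = 8/12.
After stage 1 the state is |+x⟩; P(|+y⟩) = |⟨+y|+x⟩|² = 1/2.
Joint probability = 8/12 × 1/2 = 0.333.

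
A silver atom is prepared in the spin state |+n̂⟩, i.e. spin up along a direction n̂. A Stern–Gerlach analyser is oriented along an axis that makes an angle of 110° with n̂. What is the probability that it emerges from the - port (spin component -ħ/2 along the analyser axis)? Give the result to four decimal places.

For spin-½, the probability of finding spin-up along an axis at angle θ to the initial spin direction is cos²(θ/2); spin-down is sin²(θ/2).
θ = 110°, so P = sin²(55°) ≈ 0.6710.

0.6710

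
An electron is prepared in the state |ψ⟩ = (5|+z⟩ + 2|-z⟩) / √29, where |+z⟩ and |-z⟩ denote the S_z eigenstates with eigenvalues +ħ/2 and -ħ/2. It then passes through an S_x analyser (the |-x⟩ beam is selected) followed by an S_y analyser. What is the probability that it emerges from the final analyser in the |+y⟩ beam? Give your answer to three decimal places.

0.078

First analyser (S_x): P(|-x⟩) = |⟨-x|ψ⟩|² = 9/58.
After stage 1 the state is |-x⟩; P(|+y⟩) = |⟨+y|-x⟩|² = 1/2.
Joint probability = 9/58 × 1/2 = 0.078.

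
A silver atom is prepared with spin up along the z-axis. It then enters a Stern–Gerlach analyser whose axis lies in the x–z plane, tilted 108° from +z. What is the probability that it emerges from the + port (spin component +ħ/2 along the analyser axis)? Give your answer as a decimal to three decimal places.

For spin-½, the probability of finding spin-up along an axis at angle θ to the initial spin direction is cos²(θ/2); spin-down is sin²(θ/2).
θ = 108°, so P = cos²(54°) ≈ 0.345.

0.345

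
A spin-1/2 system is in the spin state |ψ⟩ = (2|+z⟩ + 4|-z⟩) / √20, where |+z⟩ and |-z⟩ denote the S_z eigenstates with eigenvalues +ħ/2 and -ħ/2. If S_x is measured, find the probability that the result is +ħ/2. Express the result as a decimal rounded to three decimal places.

|+x⟩ = (|+z⟩ + |-z⟩)/√2, so ⟨+x|ψ⟩ = (6) / (√2·√20).
P = |6|² / 40 = 36/40.

0.900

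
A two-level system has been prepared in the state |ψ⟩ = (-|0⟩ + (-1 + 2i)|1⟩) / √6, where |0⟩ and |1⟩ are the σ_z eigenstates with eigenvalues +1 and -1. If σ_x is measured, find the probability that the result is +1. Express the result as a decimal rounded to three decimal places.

0.667

|+x⟩ = (|0⟩ + |1⟩)/√2, so ⟨+x|ψ⟩ = (-2 + 2i) / (√2·√6).
P = |-2 + 2i|² / 12 = 8/12.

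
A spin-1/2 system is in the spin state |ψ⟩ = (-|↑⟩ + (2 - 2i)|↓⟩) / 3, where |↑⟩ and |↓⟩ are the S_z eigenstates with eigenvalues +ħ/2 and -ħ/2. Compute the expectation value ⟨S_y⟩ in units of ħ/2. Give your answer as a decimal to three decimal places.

⟨σ_y⟩ = 2 Im(a* b)/(|a|²+|b|²) with a = -1, b = (2 - 2i).
a* b = (-2 + 2i), so ⟨σ_y⟩ = 4/9.
⟨S_y⟩ = (ħ/2)·⟨σ_y⟩.

0.444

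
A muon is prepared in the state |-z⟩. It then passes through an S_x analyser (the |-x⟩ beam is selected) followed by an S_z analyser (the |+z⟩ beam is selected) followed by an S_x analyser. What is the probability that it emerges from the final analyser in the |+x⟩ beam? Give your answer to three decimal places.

First analyser (S_x): from |-z⟩, P(|-x⟩) = 1/2.
After stage 1 the state is |-x⟩; P(|+z⟩) = |⟨+z|-x⟩|² = 1/2.
After stage 2 the state is |+z⟩; P(|+x⟩) = |⟨+x|+z⟩|² = 1/2.
Joint probability = 1/2 × 1/2 × 1/2 = 0.125.

0.125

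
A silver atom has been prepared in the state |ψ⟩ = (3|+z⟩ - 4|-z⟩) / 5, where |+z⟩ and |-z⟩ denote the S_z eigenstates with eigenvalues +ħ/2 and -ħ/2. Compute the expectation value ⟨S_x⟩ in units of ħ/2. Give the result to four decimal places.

⟨σ_x⟩ = 2 Re(a* b)/(|a|²+|b|²) with a = 3, b = -4.
a* b = -12, so ⟨σ_x⟩ = -24/25.
⟨S_x⟩ = (ħ/2)·⟨σ_x⟩.

-0.9600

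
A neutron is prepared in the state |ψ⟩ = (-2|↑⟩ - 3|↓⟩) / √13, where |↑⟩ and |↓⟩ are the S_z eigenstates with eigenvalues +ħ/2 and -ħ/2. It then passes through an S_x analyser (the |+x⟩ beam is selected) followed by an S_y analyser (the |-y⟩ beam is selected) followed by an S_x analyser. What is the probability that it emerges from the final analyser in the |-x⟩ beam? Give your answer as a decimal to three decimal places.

0.240

First analyser (S_x): P(|+x⟩) = |⟨+x|ψ⟩|² = 25/26.
After stage 1 the state is |+x⟩; P(|-y⟩) = |⟨-y|+x⟩|² = 1/2.
After stage 2 the state is |-y⟩; P(|-x⟩) = |⟨-x|-y⟩|² = 1/2.
Joint probability = 25/26 × 1/2 × 1/2 = 0.240.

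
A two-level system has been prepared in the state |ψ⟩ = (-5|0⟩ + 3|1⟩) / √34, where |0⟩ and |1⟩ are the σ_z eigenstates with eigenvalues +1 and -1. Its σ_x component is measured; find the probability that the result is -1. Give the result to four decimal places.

0.9412

|-x⟩ = (|0⟩ - |1⟩)/√2, so ⟨-x|ψ⟩ = (-8) / (√2·√34).
P = |-8|² / 68 = 64/68.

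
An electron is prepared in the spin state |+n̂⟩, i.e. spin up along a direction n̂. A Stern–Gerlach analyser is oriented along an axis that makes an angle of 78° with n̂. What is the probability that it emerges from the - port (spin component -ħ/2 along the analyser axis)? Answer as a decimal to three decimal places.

For spin-½, the probability of finding spin-up along an axis at angle θ to the initial spin direction is cos²(θ/2); spin-down is sin²(θ/2).
θ = 78°, so P = sin²(39°) ≈ 0.396.

0.396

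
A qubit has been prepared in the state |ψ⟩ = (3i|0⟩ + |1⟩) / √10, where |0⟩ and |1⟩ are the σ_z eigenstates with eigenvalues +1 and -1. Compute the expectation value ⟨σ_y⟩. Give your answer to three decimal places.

-0.600

⟨σ_y⟩ = 2 Im(a* b)/(|a|²+|b|²) with a = 3i, b = 1.
a* b = -3i, so ⟨σ_y⟩ = -6/10.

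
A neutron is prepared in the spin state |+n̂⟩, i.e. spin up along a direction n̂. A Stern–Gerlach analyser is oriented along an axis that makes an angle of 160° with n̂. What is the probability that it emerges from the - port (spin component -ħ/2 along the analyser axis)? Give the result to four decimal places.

0.9698

For spin-½, the probability of finding spin-up along an axis at angle θ to the initial spin direction is cos²(θ/2); spin-down is sin²(θ/2).
θ = 160°, so P = sin²(80°) ≈ 0.9698.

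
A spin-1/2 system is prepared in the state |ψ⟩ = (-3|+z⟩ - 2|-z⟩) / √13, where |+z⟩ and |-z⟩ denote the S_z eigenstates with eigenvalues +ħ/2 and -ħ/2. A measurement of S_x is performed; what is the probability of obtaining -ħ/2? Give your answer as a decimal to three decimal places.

|-x⟩ = (|+z⟩ - |-z⟩)/√2, so ⟨-x|ψ⟩ = (-1) / (√2·√13).
P = |-1|² / 26 = 1/26.

0.038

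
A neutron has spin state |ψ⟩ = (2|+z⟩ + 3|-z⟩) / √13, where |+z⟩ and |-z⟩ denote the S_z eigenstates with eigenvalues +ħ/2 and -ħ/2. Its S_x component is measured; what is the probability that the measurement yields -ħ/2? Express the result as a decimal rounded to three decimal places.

0.038

|-x⟩ = (|+z⟩ - |-z⟩)/√2, so ⟨-x|ψ⟩ = (-1) / (√2·√13).
P = |-1|² / 26 = 1/26.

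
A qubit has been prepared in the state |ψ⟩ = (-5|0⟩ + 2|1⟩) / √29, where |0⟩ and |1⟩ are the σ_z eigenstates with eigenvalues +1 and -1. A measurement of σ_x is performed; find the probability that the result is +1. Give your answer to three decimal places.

0.155

|+x⟩ = (|0⟩ + |1⟩)/√2, so ⟨+x|ψ⟩ = (-3) / (√2·√29).
P = |-3|² / 58 = 9/58.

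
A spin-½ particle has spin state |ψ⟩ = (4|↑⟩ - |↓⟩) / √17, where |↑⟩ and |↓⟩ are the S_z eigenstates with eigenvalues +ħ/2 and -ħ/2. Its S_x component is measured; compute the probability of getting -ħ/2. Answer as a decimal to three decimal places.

|-x⟩ = (|↑⟩ - |↓⟩)/√2, so ⟨-x|ψ⟩ = (5) / (√2·√17).
P = |5|² / 34 = 25/34.

0.735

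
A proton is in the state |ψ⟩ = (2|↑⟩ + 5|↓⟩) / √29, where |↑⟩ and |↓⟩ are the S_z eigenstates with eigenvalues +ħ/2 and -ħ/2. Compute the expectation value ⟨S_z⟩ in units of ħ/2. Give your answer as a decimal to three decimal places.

-0.724

⟨σ_z⟩ = |a|² - |b|² divided by |a|²+|b|², with a, b the |↑⟩, |↓⟩ amplitudes.
= (4 - 25)/29 = -21/29.
⟨S_z⟩ = (ħ/2)·⟨σ_z⟩.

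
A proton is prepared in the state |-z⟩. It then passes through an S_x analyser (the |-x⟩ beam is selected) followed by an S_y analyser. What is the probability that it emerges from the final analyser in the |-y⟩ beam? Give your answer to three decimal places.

First analyser (S_x): from |-z⟩, P(|-x⟩) = 1/2.
After stage 1 the state is |-x⟩; P(|-y⟩) = |⟨-y|-x⟩|² = 1/2.
Joint probability = 1/2 × 1/2 = 0.250.

0.250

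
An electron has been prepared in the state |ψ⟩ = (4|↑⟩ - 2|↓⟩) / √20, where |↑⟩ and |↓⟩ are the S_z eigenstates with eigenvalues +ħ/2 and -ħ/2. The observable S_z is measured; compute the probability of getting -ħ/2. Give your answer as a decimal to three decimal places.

0.200

The -ħ/2 outcome corresponds to |↓⟩. Its amplitude in |ψ⟩ is -2/√20.
P = |-2|² / 20 = 4/20.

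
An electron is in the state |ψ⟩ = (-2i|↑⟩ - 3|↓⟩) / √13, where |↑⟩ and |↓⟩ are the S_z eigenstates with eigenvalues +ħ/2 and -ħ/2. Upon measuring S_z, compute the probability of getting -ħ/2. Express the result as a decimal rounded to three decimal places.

0.692

The -ħ/2 outcome corresponds to |↓⟩. Its amplitude in |ψ⟩ is -3/√13.
P = |-3|² / 13 = 9/13.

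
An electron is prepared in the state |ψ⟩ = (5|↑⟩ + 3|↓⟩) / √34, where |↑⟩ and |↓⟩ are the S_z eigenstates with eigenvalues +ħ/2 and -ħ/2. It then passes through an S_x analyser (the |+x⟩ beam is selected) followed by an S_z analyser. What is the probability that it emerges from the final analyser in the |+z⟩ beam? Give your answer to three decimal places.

0.471

First analyser (S_x): P(|+x⟩) = |⟨+x|ψ⟩|² = 64/68.
After stage 1 the state is |+x⟩; P(|+z⟩) = |⟨+z|+x⟩|² = 1/2.
Joint probability = 64/68 × 1/2 = 0.471.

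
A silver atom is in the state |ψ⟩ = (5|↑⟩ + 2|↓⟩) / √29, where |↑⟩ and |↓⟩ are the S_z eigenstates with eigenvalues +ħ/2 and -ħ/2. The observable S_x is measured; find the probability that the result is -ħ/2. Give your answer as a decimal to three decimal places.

|-x⟩ = (|↑⟩ - |↓⟩)/√2, so ⟨-x|ψ⟩ = (3) / (√2·√29).
P = |3|² / 58 = 9/58.

0.155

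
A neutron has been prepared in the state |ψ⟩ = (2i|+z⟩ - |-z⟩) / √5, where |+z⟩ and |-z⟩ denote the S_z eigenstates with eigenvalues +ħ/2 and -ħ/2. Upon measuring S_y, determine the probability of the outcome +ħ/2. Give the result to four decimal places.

|+y⟩ = (|+z⟩ + i|-z⟩)/√2, so ⟨+y|ψ⟩ = (3i) / (√2·√5).
P = |3i|² / 10 = 9/10.

0.9000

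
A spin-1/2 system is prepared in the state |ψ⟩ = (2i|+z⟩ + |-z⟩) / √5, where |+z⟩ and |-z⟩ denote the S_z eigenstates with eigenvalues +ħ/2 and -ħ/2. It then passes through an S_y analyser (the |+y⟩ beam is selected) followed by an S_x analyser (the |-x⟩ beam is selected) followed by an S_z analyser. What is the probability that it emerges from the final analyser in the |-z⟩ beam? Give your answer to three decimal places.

First analyser (S_y): P(|+y⟩) = |⟨+y|ψ⟩|² = 1/10.
After stage 1 the state is |+y⟩; P(|-x⟩) = |⟨-x|+y⟩|² = 1/2.
After stage 2 the state is |-x⟩; P(|-z⟩) = |⟨-z|-x⟩|² = 1/2.
Joint probability = 1/10 × 1/2 × 1/2 = 0.025.

0.025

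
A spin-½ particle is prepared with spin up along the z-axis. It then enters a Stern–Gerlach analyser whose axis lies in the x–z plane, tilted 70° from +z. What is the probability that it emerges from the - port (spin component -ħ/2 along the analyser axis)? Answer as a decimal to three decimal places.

For spin-½, the probability of finding spin-up along an axis at angle θ to the initial spin direction is cos²(θ/2); spin-down is sin²(θ/2).
θ = 70°, so P = sin²(35°) ≈ 0.329.

0.329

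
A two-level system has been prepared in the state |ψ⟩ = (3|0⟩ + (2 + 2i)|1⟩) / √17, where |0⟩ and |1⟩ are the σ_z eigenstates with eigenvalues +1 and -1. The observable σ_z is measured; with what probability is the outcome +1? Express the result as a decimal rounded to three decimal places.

0.529

The +1 outcome corresponds to |0⟩. Its amplitude in |ψ⟩ is 3/√17.
P = |3|² / 17 = 9/17.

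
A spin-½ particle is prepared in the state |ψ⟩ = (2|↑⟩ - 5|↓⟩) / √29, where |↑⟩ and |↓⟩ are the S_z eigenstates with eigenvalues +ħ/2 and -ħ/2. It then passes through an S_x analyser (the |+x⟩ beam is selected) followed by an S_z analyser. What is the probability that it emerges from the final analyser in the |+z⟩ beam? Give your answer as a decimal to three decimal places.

First analyser (S_x): P(|+x⟩) = |⟨+x|ψ⟩|² = 9/58.
After stage 1 the state is |+x⟩; P(|+z⟩) = |⟨+z|+x⟩|² = 1/2.
Joint probability = 9/58 × 1/2 = 0.078.

0.078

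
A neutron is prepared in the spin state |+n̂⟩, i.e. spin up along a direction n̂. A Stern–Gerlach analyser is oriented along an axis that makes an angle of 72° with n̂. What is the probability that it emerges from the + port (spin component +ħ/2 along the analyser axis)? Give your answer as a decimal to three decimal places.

For spin-½, the probability of finding spin-up along an axis at angle θ to the initial spin direction is cos²(θ/2); spin-down is sin²(θ/2).
θ = 72°, so P = cos²(36°) ≈ 0.655.

0.655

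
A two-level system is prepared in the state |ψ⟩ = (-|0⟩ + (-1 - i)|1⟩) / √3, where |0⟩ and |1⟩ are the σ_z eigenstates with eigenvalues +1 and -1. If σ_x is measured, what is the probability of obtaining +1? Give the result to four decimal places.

|+x⟩ = (|0⟩ + |1⟩)/√2, so ⟨+x|ψ⟩ = (-2 - i) / (√2·√3).
P = |-2 - i|² / 6 = 5/6.

0.8333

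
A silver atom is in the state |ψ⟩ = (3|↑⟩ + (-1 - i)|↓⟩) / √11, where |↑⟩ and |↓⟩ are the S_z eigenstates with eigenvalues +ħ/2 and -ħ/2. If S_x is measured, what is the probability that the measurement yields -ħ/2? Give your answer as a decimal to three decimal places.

|-x⟩ = (|↑⟩ - |↓⟩)/√2, so ⟨-x|ψ⟩ = (4 + i) / (√2·√11).
P = |4 + i|² / 22 = 17/22.

0.773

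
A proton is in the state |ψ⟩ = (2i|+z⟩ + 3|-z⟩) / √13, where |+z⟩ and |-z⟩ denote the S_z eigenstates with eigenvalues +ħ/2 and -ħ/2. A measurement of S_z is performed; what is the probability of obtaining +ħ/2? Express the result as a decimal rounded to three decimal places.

0.308

The +ħ/2 outcome corresponds to |+z⟩. Its amplitude in |ψ⟩ is 2i/√13.
P = |2i|² / 13 = 4/13.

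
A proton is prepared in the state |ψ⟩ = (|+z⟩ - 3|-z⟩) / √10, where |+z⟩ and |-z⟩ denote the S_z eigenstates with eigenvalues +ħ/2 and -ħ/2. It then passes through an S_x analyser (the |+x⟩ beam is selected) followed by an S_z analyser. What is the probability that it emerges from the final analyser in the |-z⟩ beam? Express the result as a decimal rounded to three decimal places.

First analyser (S_x): P(|+x⟩) = |⟨+x|ψ⟩|² = 4/20.
After stage 1 the state is |+x⟩; P(|-z⟩) = |⟨-z|+x⟩|² = 1/2.
Joint probability = 4/20 × 1/2 = 0.100.

0.100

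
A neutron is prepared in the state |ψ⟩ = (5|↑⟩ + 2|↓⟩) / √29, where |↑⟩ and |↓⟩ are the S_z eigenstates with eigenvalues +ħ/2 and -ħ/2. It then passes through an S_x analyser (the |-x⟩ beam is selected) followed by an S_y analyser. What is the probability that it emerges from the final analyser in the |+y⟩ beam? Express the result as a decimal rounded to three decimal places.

First analyser (S_x): P(|-x⟩) = |⟨-x|ψ⟩|² = 9/58.
After stage 1 the state is |-x⟩; P(|+y⟩) = |⟨+y|-x⟩|² = 1/2.
Joint probability = 9/58 × 1/2 = 0.078.

0.078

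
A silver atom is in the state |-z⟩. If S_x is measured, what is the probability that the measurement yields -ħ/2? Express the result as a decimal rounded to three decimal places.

0.500

In the S_z basis, |-z⟩ = |-z⟩ and |-x⟩ = (|+z⟩ - |-z⟩)/√2.
|⟨-x|-z⟩|² = 1/2.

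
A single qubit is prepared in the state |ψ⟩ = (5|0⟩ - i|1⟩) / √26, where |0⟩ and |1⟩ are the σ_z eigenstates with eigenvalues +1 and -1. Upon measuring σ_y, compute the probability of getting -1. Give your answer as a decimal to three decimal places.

0.692

|-y⟩ = (|0⟩ - i|1⟩)/√2, so ⟨-y|ψ⟩ = (6) / (√2·√26).
P = |6|² / 52 = 36/52.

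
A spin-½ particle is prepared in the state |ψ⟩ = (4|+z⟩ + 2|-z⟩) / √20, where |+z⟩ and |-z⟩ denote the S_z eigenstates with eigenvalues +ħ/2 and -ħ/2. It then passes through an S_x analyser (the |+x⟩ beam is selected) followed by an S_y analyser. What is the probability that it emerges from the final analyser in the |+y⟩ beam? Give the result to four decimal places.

First analyser (S_x): P(|+x⟩) = |⟨+x|ψ⟩|² = 36/40.
After stage 1 the state is |+x⟩; P(|+y⟩) = |⟨+y|+x⟩|² = 1/2.
Joint probability = 36/40 × 1/2 = 0.4500.

0.4500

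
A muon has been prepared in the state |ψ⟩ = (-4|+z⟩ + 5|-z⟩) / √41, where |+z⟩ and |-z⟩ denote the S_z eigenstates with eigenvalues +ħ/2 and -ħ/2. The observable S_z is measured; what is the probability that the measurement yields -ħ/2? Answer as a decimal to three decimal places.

The -ħ/2 outcome corresponds to |-z⟩. Its amplitude in |ψ⟩ is 5/√41.
P = |5|² / 41 = 25/41.

0.610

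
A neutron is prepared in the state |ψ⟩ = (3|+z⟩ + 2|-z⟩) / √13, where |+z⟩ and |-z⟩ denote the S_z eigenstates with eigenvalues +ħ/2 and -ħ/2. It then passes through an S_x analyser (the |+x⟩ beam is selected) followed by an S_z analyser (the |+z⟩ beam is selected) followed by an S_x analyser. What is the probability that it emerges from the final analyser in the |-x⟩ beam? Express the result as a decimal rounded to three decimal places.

First analyser (S_x): P(|+x⟩) = |⟨+x|ψ⟩|² = 25/26.
After stage 1 the state is |+x⟩; P(|+z⟩) = |⟨+z|+x⟩|² = 1/2.
After stage 2 the state is |+z⟩; P(|-x⟩) = |⟨-x|+z⟩|² = 1/2.
Joint probability = 25/26 × 1/2 × 1/2 = 0.240.

0.240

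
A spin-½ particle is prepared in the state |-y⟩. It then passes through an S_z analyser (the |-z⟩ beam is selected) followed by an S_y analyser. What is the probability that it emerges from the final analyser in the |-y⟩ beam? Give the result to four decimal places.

0.2500

First analyser (S_z): from |-y⟩, P(|-z⟩) = 1/2.
After stage 1 the state is |-z⟩; P(|-y⟩) = |⟨-y|-z⟩|² = 1/2.
Joint probability = 1/2 × 1/2 = 0.2500.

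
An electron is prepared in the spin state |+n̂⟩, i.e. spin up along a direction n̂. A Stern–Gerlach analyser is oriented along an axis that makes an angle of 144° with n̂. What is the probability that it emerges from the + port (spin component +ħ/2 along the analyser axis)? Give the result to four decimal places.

0.0955

For spin-½, the probability of finding spin-up along an axis at angle θ to the initial spin direction is cos²(θ/2); spin-down is sin²(θ/2).
θ = 144°, so P = cos²(72°) ≈ 0.0955.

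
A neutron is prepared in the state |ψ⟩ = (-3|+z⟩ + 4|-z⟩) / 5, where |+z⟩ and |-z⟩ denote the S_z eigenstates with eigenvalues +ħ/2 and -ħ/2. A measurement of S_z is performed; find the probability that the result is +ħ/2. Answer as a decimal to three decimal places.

The +ħ/2 outcome corresponds to |+z⟩. Its amplitude in |ψ⟩ is -3/5.
P = |-3|² / 25 = 9/25.

0.360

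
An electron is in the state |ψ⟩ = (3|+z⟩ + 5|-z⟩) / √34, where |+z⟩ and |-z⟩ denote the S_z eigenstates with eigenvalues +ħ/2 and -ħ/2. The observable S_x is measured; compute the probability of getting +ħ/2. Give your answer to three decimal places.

|+x⟩ = (|+z⟩ + |-z⟩)/√2, so ⟨+x|ψ⟩ = (8) / (√2·√34).
P = |8|² / 68 = 64/68.

0.941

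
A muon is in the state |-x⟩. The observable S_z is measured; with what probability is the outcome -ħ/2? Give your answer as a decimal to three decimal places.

In the S_z basis, |-x⟩ = (|↑⟩ - |↓⟩)/√2 and |-z⟩ = |↓⟩.
|⟨-z|-x⟩|² = 1/2.

0.500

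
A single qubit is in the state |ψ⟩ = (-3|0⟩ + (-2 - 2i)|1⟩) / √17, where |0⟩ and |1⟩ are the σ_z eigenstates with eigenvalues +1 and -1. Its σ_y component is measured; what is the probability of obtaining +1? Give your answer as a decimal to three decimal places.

|+y⟩ = (|0⟩ + i|1⟩)/√2, so ⟨+y|ψ⟩ = (-5 + 2i) / (√2·√17).
P = |-5 + 2i|² / 34 = 29/34.

0.853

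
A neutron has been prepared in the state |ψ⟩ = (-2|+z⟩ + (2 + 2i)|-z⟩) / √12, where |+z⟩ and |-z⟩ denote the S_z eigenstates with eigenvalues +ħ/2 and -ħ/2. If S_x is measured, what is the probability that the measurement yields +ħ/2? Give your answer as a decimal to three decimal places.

0.167

|+x⟩ = (|+z⟩ + |-z⟩)/√2, so ⟨+x|ψ⟩ = (2i) / (√2·√12).
P = |2i|² / 24 = 4/24.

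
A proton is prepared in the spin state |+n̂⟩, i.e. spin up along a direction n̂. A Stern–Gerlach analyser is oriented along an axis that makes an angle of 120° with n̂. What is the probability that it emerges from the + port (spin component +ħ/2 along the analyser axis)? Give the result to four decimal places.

0.2500

For spin-½, the probability of finding spin-up along an axis at angle θ to the initial spin direction is cos²(θ/2); spin-down is sin²(θ/2).
θ = 120°, so P = cos²(60°) ≈ 0.2500.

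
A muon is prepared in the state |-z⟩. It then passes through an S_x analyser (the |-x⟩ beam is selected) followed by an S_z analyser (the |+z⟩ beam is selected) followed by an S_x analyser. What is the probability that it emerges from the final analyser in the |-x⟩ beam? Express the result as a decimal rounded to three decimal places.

0.125

First analyser (S_x): from |-z⟩, P(|-x⟩) = 1/2.
After stage 1 the state is |-x⟩; P(|+z⟩) = |⟨+z|-x⟩|² = 1/2.
After stage 2 the state is |+z⟩; P(|-x⟩) = |⟨-x|+z⟩|² = 1/2.
Joint probability = 1/2 × 1/2 × 1/2 = 0.125.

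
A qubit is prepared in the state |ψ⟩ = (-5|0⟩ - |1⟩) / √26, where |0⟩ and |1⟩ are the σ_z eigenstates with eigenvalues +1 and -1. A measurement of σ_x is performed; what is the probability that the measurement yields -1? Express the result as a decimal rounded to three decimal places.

|-x⟩ = (|0⟩ - |1⟩)/√2, so ⟨-x|ψ⟩ = (-4) / (√2·√26).
P = |-4|² / 52 = 16/52.

0.308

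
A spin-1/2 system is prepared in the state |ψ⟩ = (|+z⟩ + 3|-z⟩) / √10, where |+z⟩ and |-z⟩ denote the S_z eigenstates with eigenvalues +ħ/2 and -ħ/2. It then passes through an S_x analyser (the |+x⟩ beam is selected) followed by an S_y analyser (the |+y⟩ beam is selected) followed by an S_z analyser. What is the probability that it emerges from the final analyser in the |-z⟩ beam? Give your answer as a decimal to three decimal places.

First analyser (S_x): P(|+x⟩) = |⟨+x|ψ⟩|² = 16/20.
After stage 1 the state is |+x⟩; P(|+y⟩) = |⟨+y|+x⟩|² = 1/2.
After stage 2 the state is |+y⟩; P(|-z⟩) = |⟨-z|+y⟩|² = 1/2.
Joint probability = 16/20 × 1/2 × 1/2 = 0.200.

0.200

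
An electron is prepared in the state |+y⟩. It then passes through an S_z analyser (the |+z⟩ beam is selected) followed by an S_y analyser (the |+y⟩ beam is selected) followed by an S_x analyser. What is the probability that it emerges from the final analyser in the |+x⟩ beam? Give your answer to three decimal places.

First analyser (S_z): from |+y⟩, P(|+z⟩) = 1/2.
After stage 1 the state is |+z⟩; P(|+y⟩) = |⟨+y|+z⟩|² = 1/2.
After stage 2 the state is |+y⟩; P(|+x⟩) = |⟨+x|+y⟩|² = 1/2.
Joint probability = 1/2 × 1/2 × 1/2 = 0.125.

0.125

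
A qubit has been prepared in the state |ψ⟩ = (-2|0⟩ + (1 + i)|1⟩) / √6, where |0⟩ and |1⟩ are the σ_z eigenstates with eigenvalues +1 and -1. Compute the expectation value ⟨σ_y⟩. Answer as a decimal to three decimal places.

-0.667

⟨σ_y⟩ = 2 Im(a* b)/(|a|²+|b|²) with a = -2, b = (1 + i).
a* b = (-2 - 2i), so ⟨σ_y⟩ = -4/6.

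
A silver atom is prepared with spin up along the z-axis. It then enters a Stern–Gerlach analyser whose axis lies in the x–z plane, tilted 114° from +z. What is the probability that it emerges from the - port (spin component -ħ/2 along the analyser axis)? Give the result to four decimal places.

For spin-½, the probability of finding spin-up along an axis at angle θ to the initial spin direction is cos²(θ/2); spin-down is sin²(θ/2).
θ = 114°, so P = sin²(57°) ≈ 0.7034.

0.7034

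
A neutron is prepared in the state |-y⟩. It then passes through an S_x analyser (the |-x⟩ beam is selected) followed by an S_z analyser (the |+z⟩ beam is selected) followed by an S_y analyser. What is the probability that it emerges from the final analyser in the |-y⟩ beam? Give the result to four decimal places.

0.1250

First analyser (S_x): from |-y⟩, P(|-x⟩) = 1/2.
After stage 1 the state is |-x⟩; P(|+z⟩) = |⟨+z|-x⟩|² = 1/2.
After stage 2 the state is |+z⟩; P(|-y⟩) = |⟨-y|+z⟩|² = 1/2.
Joint probability = 1/2 × 1/2 × 1/2 = 0.1250.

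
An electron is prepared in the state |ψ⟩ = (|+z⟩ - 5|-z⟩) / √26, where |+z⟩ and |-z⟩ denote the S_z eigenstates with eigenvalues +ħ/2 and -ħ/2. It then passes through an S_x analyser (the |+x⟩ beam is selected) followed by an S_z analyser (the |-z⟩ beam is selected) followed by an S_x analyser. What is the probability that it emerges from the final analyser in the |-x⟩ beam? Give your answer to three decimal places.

0.077

First analyser (S_x): P(|+x⟩) = |⟨+x|ψ⟩|² = 16/52.
After stage 1 the state is |+x⟩; P(|-z⟩) = |⟨-z|+x⟩|² = 1/2.
After stage 2 the state is |-z⟩; P(|-x⟩) = |⟨-x|-z⟩|² = 1/2.
Joint probability = 16/52 × 1/2 × 1/2 = 0.077.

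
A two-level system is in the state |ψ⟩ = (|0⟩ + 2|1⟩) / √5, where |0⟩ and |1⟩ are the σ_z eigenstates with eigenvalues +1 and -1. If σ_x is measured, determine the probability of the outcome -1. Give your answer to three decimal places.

|-x⟩ = (|0⟩ - |1⟩)/√2, so ⟨-x|ψ⟩ = (-1) / (√2·√5).
P = |-1|² / 10 = 1/10.

0.100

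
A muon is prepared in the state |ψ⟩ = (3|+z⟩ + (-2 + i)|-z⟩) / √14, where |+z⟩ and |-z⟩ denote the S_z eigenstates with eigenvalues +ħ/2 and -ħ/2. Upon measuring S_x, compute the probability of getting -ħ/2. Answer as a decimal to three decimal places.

0.929

|-x⟩ = (|+z⟩ - |-z⟩)/√2, so ⟨-x|ψ⟩ = (5 - i) / (√2·√14).
P = |5 - i|² / 28 = 26/28.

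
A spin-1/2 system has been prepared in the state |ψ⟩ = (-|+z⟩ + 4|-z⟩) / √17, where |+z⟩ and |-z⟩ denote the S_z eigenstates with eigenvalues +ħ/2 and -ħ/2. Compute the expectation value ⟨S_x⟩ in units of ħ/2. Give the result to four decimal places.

-0.4706

⟨σ_x⟩ = 2 Re(a* b)/(|a|²+|b|²) with a = -1, b = 4.
a* b = -4, so ⟨σ_x⟩ = -8/17.
⟨S_x⟩ = (ħ/2)·⟨σ_x⟩.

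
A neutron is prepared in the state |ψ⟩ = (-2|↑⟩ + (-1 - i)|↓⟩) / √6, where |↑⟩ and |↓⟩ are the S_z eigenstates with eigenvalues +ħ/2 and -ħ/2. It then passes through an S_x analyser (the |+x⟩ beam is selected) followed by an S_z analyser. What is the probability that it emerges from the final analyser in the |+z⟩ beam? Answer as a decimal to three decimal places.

0.417

First analyser (S_x): P(|+x⟩) = |⟨+x|ψ⟩|² = 10/12.
After stage 1 the state is |+x⟩; P(|+z⟩) = |⟨+z|+x⟩|² = 1/2.
Joint probability = 10/12 × 1/2 = 0.417.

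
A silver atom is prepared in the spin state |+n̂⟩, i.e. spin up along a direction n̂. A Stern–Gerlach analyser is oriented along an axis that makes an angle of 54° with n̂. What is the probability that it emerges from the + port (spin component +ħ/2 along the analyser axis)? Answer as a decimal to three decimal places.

0.794

For spin-½, the probability of finding spin-up along an axis at angle θ to the initial spin direction is cos²(θ/2); spin-down is sin²(θ/2).
θ = 54°, so P = cos²(27°) ≈ 0.794.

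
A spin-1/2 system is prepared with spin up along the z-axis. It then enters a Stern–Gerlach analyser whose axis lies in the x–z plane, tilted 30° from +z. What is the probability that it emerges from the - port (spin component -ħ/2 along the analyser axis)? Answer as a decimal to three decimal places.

0.067

For spin-½, the probability of finding spin-up along an axis at angle θ to the initial spin direction is cos²(θ/2); spin-down is sin²(θ/2).
θ = 30°, so P = sin²(15°) ≈ 0.067.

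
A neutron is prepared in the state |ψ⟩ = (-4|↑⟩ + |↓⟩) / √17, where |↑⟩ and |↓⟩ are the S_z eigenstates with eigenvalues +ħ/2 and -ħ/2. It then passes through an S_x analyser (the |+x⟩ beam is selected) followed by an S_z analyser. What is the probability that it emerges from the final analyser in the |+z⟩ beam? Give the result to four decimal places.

First analyser (S_x): P(|+x⟩) = |⟨+x|ψ⟩|² = 9/34.
After stage 1 the state is |+x⟩; P(|+z⟩) = |⟨+z|+x⟩|² = 1/2.
Joint probability = 9/34 × 1/2 = 0.1324.

0.1324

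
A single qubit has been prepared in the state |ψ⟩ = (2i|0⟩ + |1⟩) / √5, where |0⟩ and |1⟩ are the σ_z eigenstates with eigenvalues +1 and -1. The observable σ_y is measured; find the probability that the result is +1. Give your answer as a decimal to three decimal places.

0.100

|+y⟩ = (|0⟩ + i|1⟩)/√2, so ⟨+y|ψ⟩ = (i) / (√2·√5).
P = |i|² / 10 = 1/10.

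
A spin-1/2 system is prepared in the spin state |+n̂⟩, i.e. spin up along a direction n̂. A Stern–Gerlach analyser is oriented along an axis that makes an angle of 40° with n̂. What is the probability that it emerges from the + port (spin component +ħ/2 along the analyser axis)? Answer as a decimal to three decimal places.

For spin-½, the probability of finding spin-up along an axis at angle θ to the initial spin direction is cos²(θ/2); spin-down is sin²(θ/2).
θ = 40°, so P = cos²(20°) ≈ 0.883.

0.883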